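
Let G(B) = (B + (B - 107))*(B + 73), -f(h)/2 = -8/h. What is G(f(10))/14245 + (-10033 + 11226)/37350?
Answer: -272224693/532050750 ≈ -0.51165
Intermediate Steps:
f(h) = 16/h (f(h) = -(-16)/h = 16/h)
G(B) = (-107 + 2*B)*(73 + B) (G(B) = (B + (-107 + B))*(73 + B) = (-107 + 2*B)*(73 + B))
G(f(10))/14245 + (-10033 + 11226)/37350 = (-7811 + 2*(16/10)² + 39*(16/10))/14245 + (-10033 + 11226)/37350 = (-7811 + 2*(16*(⅒))² + 39*(16*(⅒)))*(1/14245) + 1193*(1/37350) = (-7811 + 2*(8/5)² + 39*(8/5))*(1/14245) + 1193/37350 = (-7811 + 2*(64/25) + 312/5)*(1/14245) + 1193/37350 = (-7811 + 128/25 + 312/5)*(1/14245) + 1193/37350 = -193587/25*1/14245 + 1193/37350 = -193587/356125 + 1193/37350 = -272224693/532050750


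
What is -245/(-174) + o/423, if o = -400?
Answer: 11345/24534 ≈ 0.46242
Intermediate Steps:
-245/(-174) + o/423 = -245/(-174) - 400/423 = -245*(-1/174) - 400*1/423 = 245/174 - 400/423 = 11345/24534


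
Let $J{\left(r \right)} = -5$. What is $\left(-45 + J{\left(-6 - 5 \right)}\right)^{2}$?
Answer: $2500$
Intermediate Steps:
$\left(-45 + J{\left(-6 - 5 \right)}\right)^{2} = \left(-45 - 5\right)^{2} = \left(-50\right)^{2} = 2500$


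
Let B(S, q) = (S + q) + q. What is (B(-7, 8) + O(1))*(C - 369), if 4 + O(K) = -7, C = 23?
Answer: 692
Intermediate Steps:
O(K) = -11 (O(K) = -4 - 7 = -11)
B(S, q) = S + 2*q
(B(-7, 8) + O(1))*(C - 369) = ((-7 + 2*8) - 11)*(23 - 369) = ((-7 + 16) - 11)*(-346) = (9 - 11)*(-346) = -2*(-346) = 692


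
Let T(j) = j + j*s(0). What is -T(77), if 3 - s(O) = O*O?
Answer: -308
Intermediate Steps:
s(O) = 3 - O**2 (s(O) = 3 - O*O = 3 - O**2)
T(j) = 4*j (T(j) = j + j*(3 - 1*0**2) = j + j*(3 - 1*0) = j + j*(3 + 0) = j + j*3 = j + 3*j = 4*j)
-T(77) = -4*77 = -1*308 = -308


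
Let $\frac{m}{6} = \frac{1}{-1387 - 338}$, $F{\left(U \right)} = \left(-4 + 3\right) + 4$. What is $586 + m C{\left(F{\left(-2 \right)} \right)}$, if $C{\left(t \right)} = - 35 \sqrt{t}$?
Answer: $586 + \frac{14 \sqrt{3}}{115} \approx 586.21$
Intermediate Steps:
$F{\left(U \right)} = 3$ ($F{\left(U \right)} = -1 + 4 = 3$)
$m = - \frac{2}{575}$ ($m = \frac{6}{-1387 - 338} = \frac{6}{-1725} = 6 \left(- \frac{1}{1725}\right) = - \frac{2}{575} \approx -0.0034783$)
$586 + m C{\left(F{\left(-2 \right)} \right)} = 586 - \frac{2 \left(- 35 \sqrt{3}\right)}{575} = 586 + \frac{14 \sqrt{3}}{115}$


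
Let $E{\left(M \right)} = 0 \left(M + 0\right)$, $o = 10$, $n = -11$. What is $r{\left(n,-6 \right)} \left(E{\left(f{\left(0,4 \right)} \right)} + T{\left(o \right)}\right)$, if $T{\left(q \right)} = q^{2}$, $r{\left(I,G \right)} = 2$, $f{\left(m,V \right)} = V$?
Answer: $200$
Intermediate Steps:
$E{\left(M \right)} = 0$ ($E{\left(M \right)} = 0 M = 0$)
$r{\left(n,-6 \right)} \left(E{\left(f{\left(0,4 \right)} \right)} + T{\left(o \right)}\right) = 2 \left(0 + 10^{2}\right) = 2 \left(0 + 100\right) = 2 \cdot 100 = 200$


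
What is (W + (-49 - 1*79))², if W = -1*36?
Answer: 26896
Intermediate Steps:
W = -36
(W + (-49 - 1*79))² = (-36 + (-49 - 1*79))² = (-36 + (-49 - 79))² = (-36 - 128)² = (-164)² = 26896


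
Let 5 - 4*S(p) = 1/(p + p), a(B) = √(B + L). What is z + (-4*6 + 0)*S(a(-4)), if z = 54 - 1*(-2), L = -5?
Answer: 26 - I ≈ 26.0 - 1.0*I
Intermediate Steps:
a(B) = √(-5 + B) (a(B) = √(B - 5) = √(-5 + B))
z = 56 (z = 54 + 2 = 56)
S(p) = 5/4 - 1/(8*p) (S(p) = 5/4 - 1/(4*(p + p)) = 5/4 - 1/(2*p)/4 = 5/4 - 1/(8*p))
z + (-4*6 + 0)*S(a(-4)) = 56 + (-4*6 + 0)*((-1 + 10*√(-5 - 4))/(8*(√(-5 - 4)))) = 56 + (-24 + 0)*((-1 + 10*√(-9))/(8*(√(-9)))) = 56 - 3*(-1 + 10*(3*I))/(3*I) = 56 - 3*(-I/3)*(-1 + 30*I) = 56 - (-1)*I*(-1 + 30*I) = 56 + I*(-1 + 30*I)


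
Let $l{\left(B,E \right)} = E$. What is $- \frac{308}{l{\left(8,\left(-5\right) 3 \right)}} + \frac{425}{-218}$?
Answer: $\frac{60769}{3270} \approx 18.584$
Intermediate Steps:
$- \frac{308}{l{\left(8,\left(-5\right) 3 \right)}} + \frac{425}{-218} = - \frac{308}{\left(-5\right) 3} + \frac{425}{-218} = - \frac{308}{-15} + 425 \left(- \frac{1}{218}\right) = \left(-308\right) \left(- \frac{1}{15}\right) - \frac{425}{218} = \frac{308}{15} - \frac{425}{218} = \frac{60769}{3270}$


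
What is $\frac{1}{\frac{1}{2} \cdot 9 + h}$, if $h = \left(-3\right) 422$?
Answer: $- \frac{2}{2523} \approx -0.00079271$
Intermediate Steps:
$h = -1266$
$\frac{1}{\frac{1}{2} \cdot 9 + h} = \frac{1}{\frac{1}{2} \cdot 9 - 1266} = \frac{1}{\frac{9}{2} - 1266} = \frac{1}{- \frac{2523}{2}} = - \frac{2}{2523}$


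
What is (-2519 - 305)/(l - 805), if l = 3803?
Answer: -1412/1499 ≈ -0.94196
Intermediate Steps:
(-2519 - 305)/(l - 805) = (-2519 - 305)/(3803 - 805) = -2824/2998 = -2824*1/2998 = -1412/1499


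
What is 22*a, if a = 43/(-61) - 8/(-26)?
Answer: -6930/793 ≈ -8.7390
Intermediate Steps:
a = -315/793 (a = 43*(-1/61) - 8*(-1/26) = -43/61 + 4/13 = -315/793 ≈ -0.39723)
22*a = 22*(-315/793) = -6930/793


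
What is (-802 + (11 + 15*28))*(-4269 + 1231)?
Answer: 1127098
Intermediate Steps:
(-802 + (11 + 15*28))*(-4269 + 1231) = (-802 + (11 + 420))*(-3038) = (-802 + 431)*(-3038) = -371*(-3038) = 1127098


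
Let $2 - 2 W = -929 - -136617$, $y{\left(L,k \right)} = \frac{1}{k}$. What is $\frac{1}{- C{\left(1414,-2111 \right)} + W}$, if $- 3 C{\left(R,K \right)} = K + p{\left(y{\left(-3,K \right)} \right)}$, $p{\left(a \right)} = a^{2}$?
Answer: $- \frac{13368963}{916397850439} \approx -1.4589 \cdot 10^{-5}$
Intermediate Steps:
$C{\left(R,K \right)} = - \frac{K}{3} - \frac{1}{3 K^{2}}$ ($C{\left(R,K \right)} = - \frac{K + \left(\frac{1}{K}\right)^{2}}{3} = - \frac{K + \frac{1}{K^{2}}}{3} = - \frac{K}{3} - \frac{1}{3 K^{2}}$)
$W = -67843$ ($W = 1 - \frac{-929 - -136617}{2} = 1 - \frac{-929 + 136617}{2} = 1 - 67844 = -67843$)
$\frac{1}{- C{\left(1414,-2111 \right)} + W} = \frac{1}{- \frac{-1 - \left(-2111\right)^{3}}{3 \cdot 4456321} - 67843} = \frac{1}{- \frac{-1 - -9407293631}{3 \cdot 4456321} - 67843} = \frac{1}{- \frac{-1 + 9407293631}{3 \cdot 4456321} - 67843} = \frac{1}{- \frac{9407293630}{3 \cdot 4456321} - 67843} = \frac{1}{\left(-1\right) \frac{9407293630}{13368963} - 67843} = \frac{1}{- \frac{9407293630}{13368963} - 67843} = \frac{1}{- \frac{916397850439}{13368963}} = - \frac{13368963}{916397850439}$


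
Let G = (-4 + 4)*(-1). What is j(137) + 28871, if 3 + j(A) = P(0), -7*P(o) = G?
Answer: 28868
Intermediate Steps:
G = 0 (G = 0*(-1) = 0)
P(o) = 0 (P(o) = -1/7*0 = 0)
j(A) = -3 (j(A) = -3 + 0 = -3)
j(137) + 28871 = -3 + 28871 = 28868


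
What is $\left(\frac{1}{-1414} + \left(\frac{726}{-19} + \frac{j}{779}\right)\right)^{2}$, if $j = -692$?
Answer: $\frac{1854886303328881}{1213315468036} \approx 1528.8$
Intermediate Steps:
$\left(\frac{1}{-1414} + \left(\frac{726}{-19} + \frac{j}{779}\right)\right)^{2} = \left(\frac{1}{-1414} + \left(\frac{726}{-19} - \frac{692}{779}\right)\right)^{2} = \left(- \frac{1}{1414} + \left(726 \left(- \frac{1}{19}\right) - \frac{692}{779}\right)\right)^{2} = \left(- \frac{1}{1414} - \frac{30458}{779}\right)^{2} = \left(- \frac{43068391}{1101506}\right)^{2} = \frac{1854886303328881}{1213315468036}$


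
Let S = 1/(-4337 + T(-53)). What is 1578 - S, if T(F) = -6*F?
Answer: 6341983/4019 ≈ 1578.0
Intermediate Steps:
S = -1/4019 (S = 1/(-4337 - 6*(-53)) = 1/(-4337 + 318) = 1/(-4019) = -1/4019 ≈ -0.00024882)
1578 - S = 1578 - 1*(-1/4019) = 1578 + 1/4019 = 6341983/4019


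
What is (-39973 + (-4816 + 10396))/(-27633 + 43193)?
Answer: -34393/15560 ≈ -2.2103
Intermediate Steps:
(-39973 + (-4816 + 10396))/(-27633 + 43193) = (-39973 + 5580)/15560 = -34393*1/15560 = -34393/15560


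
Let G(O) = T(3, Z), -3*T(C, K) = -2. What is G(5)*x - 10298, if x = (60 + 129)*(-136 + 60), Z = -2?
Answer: -19874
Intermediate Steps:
T(C, K) = ⅔ (T(C, K) = -⅓*(-2) = ⅔)
x = -14364 (x = 189*(-76) = -14364)
G(O) = ⅔
G(5)*x - 10298 = (⅔)*(-14364) - 10298 = -9576 - 10298 = -19874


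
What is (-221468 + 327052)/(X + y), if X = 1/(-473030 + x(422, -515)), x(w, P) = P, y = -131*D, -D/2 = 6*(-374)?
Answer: -49998775280/278410364761 ≈ -0.17959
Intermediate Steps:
D = 4488 (D = -12*(-374) = -2*(-2244) = 4488)
y = -587928 (y = -131*4488 = -587928)
X = -1/473545 (X = 1/(-473030 - 515) = 1/(-473545) = -1/473545 ≈ -2.1117e-6)
(-221468 + 327052)/(X + y) = (-221468 + 327052)/(-1/473545 - 587928) = 105584/(-278410364761/473545) = 105584*(-473545/278410364761) = -49998775280/278410364761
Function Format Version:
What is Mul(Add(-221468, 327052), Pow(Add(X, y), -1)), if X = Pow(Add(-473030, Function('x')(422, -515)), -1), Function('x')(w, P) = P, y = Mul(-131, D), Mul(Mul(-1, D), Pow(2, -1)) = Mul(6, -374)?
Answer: Rational(-49998775280, 278410364761) ≈ -0.17959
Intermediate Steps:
D = 4488 (D = Mul(-2, Mul(6, -374)) = Mul(-2, -2244) = 4488)
y = -587928 (y = Mul(-131, 4488) = -587928)
X = Rational(-1, 473545) (X = Pow(Add(-473030, -515), -1) = Pow(-473545, -1) = Rational(-1, 473545) ≈ -2.1117e-6)
Mul(Add(-221468, 327052), Pow(Add(X, y), -1)) = Mul(Add(-221468, 327052), Pow(Add(Rational(-1, 473545), -587928), -1)) = Mul(105584, Pow(Rational(-278410364761, 473545), -1)) = Mul(105584, Rational(-473545, 278410364761)) = Rational(-49998775280, 278410364761)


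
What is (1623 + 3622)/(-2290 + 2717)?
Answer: 5245/427 ≈ 12.283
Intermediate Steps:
(1623 + 3622)/(-2290 + 2717) = 5245/427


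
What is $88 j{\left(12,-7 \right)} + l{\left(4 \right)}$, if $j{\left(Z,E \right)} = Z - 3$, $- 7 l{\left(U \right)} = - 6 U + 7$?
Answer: $\frac{5561}{7} \approx 794.43$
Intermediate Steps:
$l{\left(U \right)} = -1 + \frac{6 U}{7}$ ($l{\left(U \right)} = - \frac{- 6 U + 7}{7} = - \frac{7 - 6 U}{7} = -1 + \frac{6 U}{7}$)
$j{\left(Z,E \right)} = -3 + Z$
$88 j{\left(12,-7 \right)} + l{\left(4 \right)} = 88 \left(-3 + 12\right) + \left(-1 + \frac{6}{7} \cdot 4\right) = 88 \cdot 9 + \left(-1 + \frac{24}{7}\right) = 792 + \frac{17}{7} = \frac{5561}{7}$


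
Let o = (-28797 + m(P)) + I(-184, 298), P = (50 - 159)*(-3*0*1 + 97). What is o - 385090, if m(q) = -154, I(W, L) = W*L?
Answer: -468873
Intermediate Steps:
P = -10573 (P = -109*(0*1 + 97) = -109*(0 + 97) = -109*97 = -10573)
I(W, L) = L*W
o = -83783 (o = (-28797 - 154) + 298*(-184) = -28951 - 54832 = -83783)
o - 385090 = -83783 - 385090 = -468873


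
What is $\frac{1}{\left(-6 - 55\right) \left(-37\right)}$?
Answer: $\frac{1}{2257} \approx 0.00044307$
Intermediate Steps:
$\frac{1}{\left(-6 - 55\right) \left(-37\right)} = \frac{1}{\left(-61\right) \left(-37\right)} = \frac{1}{2257}$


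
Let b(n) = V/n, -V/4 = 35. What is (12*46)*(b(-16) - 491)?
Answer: -266202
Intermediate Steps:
V = -140 (V = -4*35 = -140)
b(n) = -140/n
(12*46)*(b(-16) - 491) = (12*46)*(-140/(-16) - 491) = 552*(-140*(-1/16) - 491) = 552*(35/4 - 491) = 552*(-1929/4) = -266202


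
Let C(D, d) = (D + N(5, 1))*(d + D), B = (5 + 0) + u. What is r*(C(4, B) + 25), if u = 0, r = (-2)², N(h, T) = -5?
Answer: 64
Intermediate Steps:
r = 4
B = 5 (B = (5 + 0) + 0 = 5 + 0 = 5)
C(D, d) = (-5 + D)*(D + d) (C(D, d) = (D - 5)*(d + D) = (-5 + D)*(D + d))
r*(C(4, B) + 25) = 4*((4² - 5*4 - 5*5 + 4*5) + 25) = 4*((16 - 20 - 25 + 20) + 25) = 4*(-9 + 25) = 4*16 = 64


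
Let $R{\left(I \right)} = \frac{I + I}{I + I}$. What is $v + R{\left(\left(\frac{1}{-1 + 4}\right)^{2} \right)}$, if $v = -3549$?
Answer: $-3548$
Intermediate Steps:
$R{\left(I \right)} = 1$ ($R{\left(I \right)} = \frac{2 I}{2 I} = 2 I \frac{1}{2 I} = 1$)
$v + R{\left(\left(\frac{1}{-1 + 4}\right)^{2} \right)} = -3549 + 1 = -3548$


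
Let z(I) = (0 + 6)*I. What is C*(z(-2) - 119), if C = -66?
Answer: 8646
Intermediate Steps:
z(I) = 6*I
C*(z(-2) - 119) = -66*(6*(-2) - 119) = -66*(-12 - 119) = -66*(-131) = 8646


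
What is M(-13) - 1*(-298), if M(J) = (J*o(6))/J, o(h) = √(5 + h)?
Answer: 298 + √11 ≈ 301.32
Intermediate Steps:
M(J) = √11 (M(J) = (J*√(5 + 6))/J = (J*√11)/J = √11)
M(-13) - 1*(-298) = √11 - 1*(-298) = √11 + 298 = 298 + √11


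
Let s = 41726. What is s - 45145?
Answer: -3419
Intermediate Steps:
s - 45145 = 41726 - 45145 = -3419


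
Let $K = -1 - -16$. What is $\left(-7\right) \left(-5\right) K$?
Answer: $525$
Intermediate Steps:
$K = 15$ ($K = -1 + 16 = 15$)
$\left(-7\right) \left(-5\right) K = \left(-7\right) \left(-5\right) 15 = 35 \cdot 15 = 525$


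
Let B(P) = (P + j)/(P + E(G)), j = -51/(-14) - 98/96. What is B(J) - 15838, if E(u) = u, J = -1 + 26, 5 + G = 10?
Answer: -159637759/10080 ≈ -15837.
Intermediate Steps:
G = 5 (G = -5 + 10 = 5)
J = 25
j = 881/336 (j = -51*(-1/14) - 98*1/96 = 51/14 - 49/48 = 881/336 ≈ 2.6220)
B(P) = (881/336 + P)/(5 + P) (B(P) = (P + 881/336)/(P + 5) = (881/336 + P)/(5 + P))
B(J) - 15838 = (881/336 + 25)/(5 + 25) - 15838 = (9281/336)/30 - 15838 = (1/30)*(9281/336) - 15838 = 9281/10080 - 15838 = -159637759/10080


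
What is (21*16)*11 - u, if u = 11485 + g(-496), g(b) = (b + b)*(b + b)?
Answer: -991853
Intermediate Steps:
g(b) = 4*b**2 (g(b) = (2*b)*(2*b) = 4*b**2)
u = 995549 (u = 11485 + 4*(-496)**2 = 11485 + 4*246016 = 11485 + 984064 = 995549)
(21*16)*11 - u = (21*16)*11 - 1*995549 = 336*11 - 995549 = 3696 - 995549 = -991853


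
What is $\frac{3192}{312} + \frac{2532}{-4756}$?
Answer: $\frac{149908}{15457} \approx 9.6984$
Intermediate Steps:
$\frac{3192}{312} + \frac{2532}{-4756} = 3192 \cdot \frac{1}{312} + 2532 \left(- \frac{1}{4756}\right) = \frac{133}{13} - \frac{633}{1189} = \frac{149908}{15457}$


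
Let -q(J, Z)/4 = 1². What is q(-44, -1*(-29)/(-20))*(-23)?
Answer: 92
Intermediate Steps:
q(J, Z) = -4 (q(J, Z) = -4*1² = -4*1 = -4)
q(-44, -1*(-29)/(-20))*(-23) = -4*(-23) = 92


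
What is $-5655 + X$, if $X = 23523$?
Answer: $17868$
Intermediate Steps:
$-5655 + X = -5655 + 23523 = 17868$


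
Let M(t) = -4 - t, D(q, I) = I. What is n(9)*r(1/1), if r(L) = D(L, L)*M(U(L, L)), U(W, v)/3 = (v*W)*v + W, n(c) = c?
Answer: -90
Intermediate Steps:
U(W, v) = 3*W + 3*W*v² (U(W, v) = 3*((v*W)*v + W) = 3*((W*v)*v + W) = 3*(W*v² + W) = 3*(W + W*v²) = 3*W + 3*W*v²)
r(L) = L*(-4 - 3*L*(1 + L²))
n(9)*r(1/1) = 9*(-1/1*(4 + 3*(1/1)*(1 + (1/1)²))) = 9*(-1*1*(4 + 3*(1*1)*(1 + (1*1)²))) = 9*(-1*1*(4 + 3*1*(1 + 1²))) = 9*(-1*1*(4 + 3*1*(1 + 1))) = 9*(-1*1*(4 + 3*1*2)) = 9*(-1*1*(4 + 6)) = 9*(-1*1*10) = 9*(-10) = -90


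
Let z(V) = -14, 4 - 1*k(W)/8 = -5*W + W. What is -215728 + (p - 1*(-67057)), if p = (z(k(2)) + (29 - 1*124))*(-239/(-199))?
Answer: -29611580/199 ≈ -1.4880e+5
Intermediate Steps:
k(W) = 32 + 32*W (k(W) = 32 - 8*(-5*W + W) = 32 - (-32)*W = 32 + 32*W)
p = -26051/199 (p = (-14 + (29 - 1*124))*(-239/(-199)) = (-14 + (29 - 124))*(-239*(-1/199)) = (-14 - 95)*(239/199) = -109*239/199 = -26051/199 ≈ -130.91)
-215728 + (p - 1*(-67057)) = -215728 + (-26051/199 - 1*(-67057)) = -215728 + (-26051/199 + 67057) = -215728 + 13318292/199 = -29611580/199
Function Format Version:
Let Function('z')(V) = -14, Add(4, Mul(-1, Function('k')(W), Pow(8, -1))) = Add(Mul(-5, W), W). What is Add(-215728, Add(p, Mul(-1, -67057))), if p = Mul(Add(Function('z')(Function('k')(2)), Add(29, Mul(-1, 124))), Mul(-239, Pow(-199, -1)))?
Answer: Rational(-29611580, 199) ≈ -1.4880e+5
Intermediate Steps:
Function('k')(W) = Add(32, Mul(32, W)) (Function('k')(W) = Add(32, Mul(-8, Add(Mul(-5, W), W))) = Add(32, Mul(-8, Mul(-4, W))) = Add(32, Mul(32, W)))
p = Rational(-26051, 199) (p = Mul(Add(-14, Add(29, Mul(-1, 124))), Mul(-239, Pow(-199, -1))) = Mul(Add(-14, Add(29, -124)), Mul(-239, Rational(-1, 199))) = Mul(Add(-14, -95), Rational(239, 199)) = Mul(-109, Rational(239, 199)) = Rational(-26051, 199) ≈ -130.91)
Add(-215728, Add(p, Mul(-1, -67057))) = Add(-215728, Add(Rational(-26051, 199), Mul(-1, -67057))) = Add(-215728, Add(Rational(-26051, 199), 67057)) = Add(-215728, Rational(13318292, 199)) = Rational(-29611580, 199)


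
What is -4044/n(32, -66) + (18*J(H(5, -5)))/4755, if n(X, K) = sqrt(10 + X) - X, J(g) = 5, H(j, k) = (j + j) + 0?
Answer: 20514114/155647 + 2022*sqrt(42)/491 ≈ 158.49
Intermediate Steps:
H(j, k) = 2*j (H(j, k) = 2*j + 0 = 2*j)
-4044/n(32, -66) + (18*J(H(5, -5)))/4755 = -4044/(sqrt(10 + 32) - 1*32) + (18*5)/4755 = -4044/(sqrt(42) - 32) + 90*(1/4755) = -4044/(-32 + sqrt(42)) + 6/317 = 6/317 - 4044/(-32 + sqrt(42))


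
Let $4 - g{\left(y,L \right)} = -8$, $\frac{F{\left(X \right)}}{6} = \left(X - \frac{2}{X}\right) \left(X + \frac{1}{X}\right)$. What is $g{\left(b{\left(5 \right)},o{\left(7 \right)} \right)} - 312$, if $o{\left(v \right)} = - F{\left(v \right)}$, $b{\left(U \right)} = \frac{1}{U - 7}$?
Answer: $-300$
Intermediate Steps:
$F{\left(X \right)} = 6 \left(X + \frac{1}{X}\right) \left(X - \frac{2}{X}\right)$ ($F{\left(X \right)} = 6 \left(X - \frac{2}{X}\right) \left(X + \frac{1}{X}\right) = 6 \left(X + \frac{1}{X}\right) \left(X - \frac{2}{X}\right)$)
$b{\left(U \right)} = \frac{1}{-7 + U}$
$o{\left(v \right)} = 6 - 6 v^{2} + \frac{12}{v^{2}}$ ($o{\left(v \right)} = - (-6 - \frac{12}{v^{2}} + 6 v^{2}) = 6 - 6 v^{2} + \frac{12}{v^{2}}$)
$g{\left(y,L \right)} = 12$ ($g{\left(y,L \right)} = 4 - -8 = 4 + 8 = 12$)
$g{\left(b{\left(5 \right)},o{\left(7 \right)} \right)} - 312 = 12 - 312 = -300$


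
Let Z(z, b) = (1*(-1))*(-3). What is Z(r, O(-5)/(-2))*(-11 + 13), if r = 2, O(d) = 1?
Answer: 6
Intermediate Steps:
Z(z, b) = 3 (Z(z, b) = -1*(-3) = 3)
Z(r, O(-5)/(-2))*(-11 + 13) = 3*(-11 + 13) = 3*2 = 6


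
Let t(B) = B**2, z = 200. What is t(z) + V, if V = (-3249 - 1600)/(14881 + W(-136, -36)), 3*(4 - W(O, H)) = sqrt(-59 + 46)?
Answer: 6135547071055/153389926 - 1119*I*sqrt(13)/153389926 ≈ 40000.0 - 2.6303e-5*I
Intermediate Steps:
W(O, H) = 4 - I*sqrt(13)/3 (W(O, H) = 4 - sqrt(-59 + 46)/3 = 4 - I*sqrt(13)/3)
V = -4849/(14885 - I*sqrt(13)/3) (V = (-3249 - 1600)/(14881 + (4 - I*sqrt(13)/3)) = -4849/(14885 - I*sqrt(13)/3) ≈ -0.32576 - 2.6303e-5*I)
t(z) + V = 200**2 + (-49968945/153389926 - 1119*I*sqrt(13)/153389926) = 40000 + (-49968945/153389926 - 1119*I*sqrt(13)/153389926) = 6135547071055/153389926 - 1119*I*sqrt(13)/153389926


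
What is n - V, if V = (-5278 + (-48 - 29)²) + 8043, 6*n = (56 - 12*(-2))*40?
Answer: -24482/3 ≈ -8160.7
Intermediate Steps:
n = 1600/3 (n = ((56 - 12*(-2))*40)/6 = ((56 + 24)*40)/6 = (80*40)/6 = (⅙)*3200 = 1600/3 ≈ 533.33)
V = 8694 (V = (-5278 + (-77)²) + 8043 = (-5278 + 5929) + 8043 = 651 + 8043 = 8694)
n - V = 1600/3 - 1*8694 = 1600/3 - 8694 = -24482/3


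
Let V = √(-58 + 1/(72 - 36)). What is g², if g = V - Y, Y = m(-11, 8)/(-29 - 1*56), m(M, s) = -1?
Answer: (6 - 85*I*√2087)²/260100 ≈ -57.972 - 0.17915*I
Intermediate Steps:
Y = 1/85 (Y = -1/(-29 - 1*56) = -1/(-29 - 56) = -1/(-85) = -1*(-1/85) = 1/85 ≈ 0.011765)
V = I*√2087/6 (V = √(-58 + 1/36) = √(-2087/36) = I*√2087/6 ≈ 7.614*I)
g = -1/85 + I*√2087/6 (g = I*√2087/6 - 1*1/85 = I*√2087/6 - 1/85 = -1/85 + I*√2087/6 ≈ -0.011765 + 7.614*I)
g² = (-1/85 + I*√2087/6)²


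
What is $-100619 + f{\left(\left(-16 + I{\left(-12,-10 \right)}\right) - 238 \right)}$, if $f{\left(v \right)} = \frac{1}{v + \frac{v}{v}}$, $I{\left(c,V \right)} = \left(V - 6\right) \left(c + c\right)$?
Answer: $- \frac{13181088}{131} \approx -1.0062 \cdot 10^{5}$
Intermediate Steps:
$I{\left(c,V \right)} = 2 c \left(-6 + V\right)$ ($I{\left(c,V \right)} = \left(-6 + V\right) 2 c = 2 c \left(-6 + V\right)$)
$f{\left(v \right)} = \frac{1}{1 + v}$ ($f{\left(v \right)} = \frac{1}{v + 1} = \frac{1}{1 + v}$)
$-100619 + f{\left(\left(-16 + I{\left(-12,-10 \right)}\right) - 238 \right)} = -100619 + \frac{1}{1 - \left(254 + 24 \left(-6 - 10\right)\right)} = -100619 + \frac{1}{1 - \left(254 - 384\right)} = -100619 + \frac{1}{1 + \left(\left(-16 + 384\right) - 238\right)} = -100619 + \frac{1}{1 + \left(368 - 238\right)} = -100619 + \frac{1}{1 + 130} = -100619 + \frac{1}{131} = - \frac{13181088}{131}$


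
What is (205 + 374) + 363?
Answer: 942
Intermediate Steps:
(205 + 374) + 363 = 579 + 363 = 942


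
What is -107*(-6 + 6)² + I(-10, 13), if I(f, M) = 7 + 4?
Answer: 11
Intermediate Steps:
I(f, M) = 11
-107*(-6 + 6)² + I(-10, 13) = -107*(-6 + 6)² + 11 = -107*0² + 11 = -107*0 + 11 = 0 + 11 = 11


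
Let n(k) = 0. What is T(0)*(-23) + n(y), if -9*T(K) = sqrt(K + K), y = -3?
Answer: 0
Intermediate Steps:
T(K) = -sqrt(2)*sqrt(K)/9 (T(K) = -sqrt(K + K)/9 = -sqrt(2)*sqrt(K)/9)
T(0)*(-23) + n(y) = -sqrt(2)*sqrt(0)/9*(-23) + 0 = -1/9*sqrt(2)*0*(-23) + 0 = 0*(-23) + 0 = 0 + 0 = 0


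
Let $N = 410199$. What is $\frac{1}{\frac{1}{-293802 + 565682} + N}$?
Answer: $\frac{271880}{111524904121} \approx 2.4378 \cdot 10^{-6}$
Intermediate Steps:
$\frac{1}{\frac{1}{-293802 + 565682} + N} = \frac{1}{\frac{1}{-293802 + 565682} + 410199} = \frac{1}{\frac{1}{271880} + 410199} = \frac{1}{\frac{111524904121}{271880}} = \frac{271880}{111524904121}$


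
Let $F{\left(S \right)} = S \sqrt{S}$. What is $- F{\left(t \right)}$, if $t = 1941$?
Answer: $- 1941 \sqrt{1941} \approx -85514.0$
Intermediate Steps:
$F{\left(S \right)} = S^{\frac{3}{2}}$
$- F{\left(t \right)} = - 1941^{\frac{3}{2}} = - 1941 \sqrt{1941}$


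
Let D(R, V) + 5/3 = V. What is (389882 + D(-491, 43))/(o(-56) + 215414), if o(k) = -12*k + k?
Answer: 116977/64809 ≈ 1.8050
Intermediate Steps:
o(k) = -11*k
D(R, V) = -5/3 + V
(389882 + D(-491, 43))/(o(-56) + 215414) = (389882 + (-5/3 + 43))/(-11*(-56) + 215414) = (389882 + 124/3)/(616 + 215414) = (1169770/3)/216030 = (1169770/3)*(1/216030) = 116977/64809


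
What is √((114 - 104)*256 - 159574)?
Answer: 3*I*√17446 ≈ 396.25*I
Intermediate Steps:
√((114 - 104)*256 - 159574) = √(10*256 - 159574) = √(2560 - 159574) = √(-157014) = 3*I*√17446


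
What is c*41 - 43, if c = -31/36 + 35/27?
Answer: -2717/108 ≈ -25.157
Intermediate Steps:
c = 47/108 (c = -31*1/36 + 35*(1/27) = -31/36 + 35/27 = 47/108 ≈ 0.43518)
c*41 - 43 = (47/108)*41 - 43 = 1927/108 - 43 = -2717/108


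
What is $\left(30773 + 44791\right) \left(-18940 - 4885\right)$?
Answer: $-1800312300$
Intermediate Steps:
$\left(30773 + 44791\right) \left(-18940 - 4885\right) = 75564 \left(-23825\right) = -1800312300$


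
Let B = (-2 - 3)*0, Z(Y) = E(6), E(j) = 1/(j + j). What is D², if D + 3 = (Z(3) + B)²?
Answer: 185761/20736 ≈ 8.9584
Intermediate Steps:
E(j) = 1/(2*j)
Z(Y) = 1/12 (Z(Y) = (½)/6 = (½)*(⅙) = 1/12)
B = 0 (B = -5*0 = 0)
D = -431/144 (D = -3 + (1/12 + 0)² = -3 + (1/12)² = -3 + 1/144 = -431/144 ≈ -2.9931)
D² = (-431/144)² = 185761/20736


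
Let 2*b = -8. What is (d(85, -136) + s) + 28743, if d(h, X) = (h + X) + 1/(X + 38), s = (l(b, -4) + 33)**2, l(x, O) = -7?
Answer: 2878063/98 ≈ 29368.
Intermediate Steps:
b = -4 (b = (1/2)*(-8) = -4)
s = 676 (s = (-7 + 33)**2 = 26**2 = 676)
d(h, X) = X + h + 1/(38 + X) (d(h, X) = (X + h) + 1/(38 + X) = X + h + 1/(38 + X))
(d(85, -136) + s) + 28743 = ((1 + (-136)**2 + 38*(-136) + 38*85 - 136*85)/(38 - 136) + 676) + 28743 = ((1 + 18496 - 5168 + 3230 - 11560)/(-98) + 676) + 28743 = (-1/98*4999 + 676) + 28743 = (-4999/98 + 676) + 28743 = 61249/98 + 28743 = 2878063/98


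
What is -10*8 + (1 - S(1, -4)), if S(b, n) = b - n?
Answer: -84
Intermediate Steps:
-10*8 + (1 - S(1, -4)) = -10*8 + (1 - (1 - 1*(-4))) = -80 + (1 - (1 + 4)) = -80 + (1 - 1*5) = -80 + (1 - 5) = -80 - 4 = -84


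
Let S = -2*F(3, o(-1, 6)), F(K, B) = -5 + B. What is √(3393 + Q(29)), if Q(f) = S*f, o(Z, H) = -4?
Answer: 3*√435 ≈ 62.570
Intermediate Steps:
S = 18 (S = -2*(-5 - 4) = -2*(-9) = 18)
Q(f) = 18*f
√(3393 + Q(29)) = √(3393 + 18*29) = √(3393 + 522) = √3915 = 3*√435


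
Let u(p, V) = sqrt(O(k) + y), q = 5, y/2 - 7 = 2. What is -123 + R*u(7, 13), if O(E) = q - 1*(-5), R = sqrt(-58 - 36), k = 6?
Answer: -123 + 2*I*sqrt(658) ≈ -123.0 + 51.303*I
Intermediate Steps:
y = 18 (y = 14 + 2*2 = 14 + 4 = 18)
R = I*sqrt(94) (R = sqrt(-94) = I*sqrt(94) ≈ 9.6954*I)
O(E) = 10 (O(E) = 5 - 1*(-5) = 5 + 5 = 10)
u(p, V) = 2*sqrt(7) (u(p, V) = sqrt(10 + 18) = sqrt(28) = 2*sqrt(7))
-123 + R*u(7, 13) = -123 + (I*sqrt(94))*(2*sqrt(7)) = -123 + 2*I*sqrt(658)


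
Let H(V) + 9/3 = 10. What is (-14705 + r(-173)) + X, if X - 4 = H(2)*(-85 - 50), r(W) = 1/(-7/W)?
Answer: -109349/7 ≈ -15621.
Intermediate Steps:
r(W) = -W/7
H(V) = 7 (H(V) = -3 + 10 = 7)
X = -941 (X = 4 + 7*(-85 - 50) = 4 + 7*(-135) = 4 - 945 = -941)
(-14705 + r(-173)) + X = (-14705 - ⅐*(-173)) - 941 = (-14705 + 173/7) - 941 = -102762/7 - 941 = -109349/7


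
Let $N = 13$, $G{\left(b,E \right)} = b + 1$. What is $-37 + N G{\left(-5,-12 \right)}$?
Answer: $-89$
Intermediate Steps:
$G{\left(b,E \right)} = 1 + b$
$-37 + N G{\left(-5,-12 \right)} = -37 + 13 \left(1 - 5\right) = -37 + 13 \left(-4\right) = -37 - 52 = -89$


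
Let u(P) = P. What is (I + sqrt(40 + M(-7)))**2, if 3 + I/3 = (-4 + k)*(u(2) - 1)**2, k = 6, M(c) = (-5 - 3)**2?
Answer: 113 - 12*sqrt(26) ≈ 51.812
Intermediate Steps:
M(c) = 64 (M(c) = (-8)**2 = 64)
I = -3 (I = -9 + 3*((-4 + 6)*(2 - 1)**2) = -9 + 3*(2*1**2) = -9 + 3*(2*1) = -9 + 3*2 = -9 + 6 = -3)
(I + sqrt(40 + M(-7)))**2 = (-3 + sqrt(40 + 64))**2 = (-3 + sqrt(104))**2 = (-3 + 2*sqrt(26))**2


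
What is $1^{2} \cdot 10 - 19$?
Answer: $-9$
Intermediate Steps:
$1^{2} \cdot 10 - 19 = 1 \cdot 10 - 19 = 10 - 19 = -9$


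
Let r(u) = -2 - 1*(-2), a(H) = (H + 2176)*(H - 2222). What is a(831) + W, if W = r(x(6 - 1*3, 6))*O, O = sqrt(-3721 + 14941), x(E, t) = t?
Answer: -4182737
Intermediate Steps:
a(H) = (-2222 + H)*(2176 + H) (a(H) = (2176 + H)*(-2222 + H) = (-2222 + H)*(2176 + H))
r(u) = 0 (r(u) = -2 + 2 = 0)
O = 2*sqrt(2805) (O = sqrt(11220) = 2*sqrt(2805) ≈ 105.92)
W = 0 (W = 0*(2*sqrt(2805)) = 0)
a(831) + W = (-4835072 + 831**2 - 46*831) + 0 = (-4835072 + 690561 - 38226) + 0 = -4182737 + 0 = -4182737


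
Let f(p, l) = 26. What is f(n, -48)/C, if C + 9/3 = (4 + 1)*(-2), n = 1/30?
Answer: -2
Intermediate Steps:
n = 1/30 ≈ 0.033333
C = -13 (C = -3 + (4 + 1)*(-2) = -3 + 5*(-2) = -3 - 10 = -13)
f(n, -48)/C = 26/(-13) = 26*(-1/13) = -2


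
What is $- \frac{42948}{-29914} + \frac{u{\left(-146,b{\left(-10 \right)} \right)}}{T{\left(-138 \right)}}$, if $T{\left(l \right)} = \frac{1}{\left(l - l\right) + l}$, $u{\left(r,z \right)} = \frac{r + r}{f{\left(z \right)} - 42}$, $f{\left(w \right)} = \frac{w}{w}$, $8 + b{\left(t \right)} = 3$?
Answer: $- \frac{601826838}{613237} \approx -981.39$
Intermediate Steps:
$b{\left(t \right)} = -5$ ($b{\left(t \right)} = -8 + 3 = -5$)
$f{\left(w \right)} = 1$
$u{\left(r,z \right)} = - \frac{2 r}{41}$ ($u{\left(r,z \right)} = \frac{r + r}{1 - 42} = \frac{2 r}{-41} = 2 r \left(- \frac{1}{41}\right) = - \frac{2 r}{41}$)
$T{\left(l \right)} = \frac{1}{l}$ ($T{\left(l \right)} = \frac{1}{0 + l} = \frac{1}{l}$)
$- \frac{42948}{-29914} + \frac{u{\left(-146,b{\left(-10 \right)} \right)}}{T{\left(-138 \right)}} = - \frac{42948}{-29914} + \frac{\left(- \frac{2}{41}\right) \left(-146\right)}{\frac{1}{-138}} = \left(-42948\right) \left(- \frac{1}{29914}\right) + \frac{292}{41 \left(- \frac{1}{138}\right)} = \frac{21474}{14957} + \frac{292}{41} \left(-138\right) = \frac{21474}{14957} - \frac{40296}{41} = - \frac{601826838}{613237}$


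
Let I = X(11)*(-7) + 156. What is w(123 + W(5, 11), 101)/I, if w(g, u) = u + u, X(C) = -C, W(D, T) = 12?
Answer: 202/233 ≈ 0.86695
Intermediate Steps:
w(g, u) = 2*u
I = 233 (I = -1*11*(-7) + 156 = -11*(-7) + 156 = 77 + 156 = 233)
w(123 + W(5, 11), 101)/I = (2*101)/233 = 202*(1/233) = 202/233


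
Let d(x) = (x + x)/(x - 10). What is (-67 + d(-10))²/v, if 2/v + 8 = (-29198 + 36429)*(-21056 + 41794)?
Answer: 326605191660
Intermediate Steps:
v = 1/74978235 (v = 2/(-8 + (-29198 + 36429)*(-21056 + 41794)) = 2/(-8 + 7231*20738) = 2/(-8 + 149956478) = 2/149956470 = 2*(1/149956470) = 1/74978235 ≈ 1.3337e-8)
d(x) = 2*x/(-10 + x) (d(x) = (2*x)/(-10 + x) = 2*x/(-10 + x))
(-67 + d(-10))²/v = (-67 + 2*(-10)/(-10 - 10))²/(1/74978235) = (-67 + 2*(-10)/(-20))²*74978235 = (-67 + 2*(-10)*(-1/20))²*74978235 = (-67 + 1)²*74978235 = (-66)²*74978235 = 4356*74978235 = 326605191660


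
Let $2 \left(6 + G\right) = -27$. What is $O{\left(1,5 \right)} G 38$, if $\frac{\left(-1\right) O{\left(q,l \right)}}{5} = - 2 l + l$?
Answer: $-18525$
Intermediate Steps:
$G = - \frac{39}{2}$ ($G = -6 + \frac{1}{2} \left(-27\right) = -6 - \frac{27}{2} = - \frac{39}{2} \approx -19.5$)
$O{\left(q,l \right)} = 5 l$ ($O{\left(q,l \right)} = - 5 \left(- 2 l + l\right) = - 5 \left(- l\right) = 5 l$)
$O{\left(1,5 \right)} G 38 = 5 \cdot 5 \left(- \frac{39}{2}\right) 38 = 25 \left(- \frac{39}{2}\right) 38 = \left(- \frac{975}{2}\right) 38 = -18525$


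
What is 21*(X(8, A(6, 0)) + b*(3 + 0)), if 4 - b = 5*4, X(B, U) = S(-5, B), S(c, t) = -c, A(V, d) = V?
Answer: -903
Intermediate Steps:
X(B, U) = 5 (X(B, U) = -1*(-5) = 5)
b = -16 (b = 4 - 5*4 = 4 - 1*20 = 4 - 20 = -16)
21*(X(8, A(6, 0)) + b*(3 + 0)) = 21*(5 - 16*(3 + 0)) = 21*(5 - 16*3) = 21*(5 - 48) = 21*(-43) = -903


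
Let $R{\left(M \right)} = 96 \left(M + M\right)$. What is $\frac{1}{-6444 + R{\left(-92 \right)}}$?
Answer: $- \frac{1}{24108} \approx -4.148 \cdot 10^{-5}$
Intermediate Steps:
$R{\left(M \right)} = 192 M$ ($R{\left(M \right)} = 96 \cdot 2 M = 192 M$)
$\frac{1}{-6444 + R{\left(-92 \right)}} = \frac{1}{-6444 + 192 \left(-92\right)} = \frac{1}{-6444 - 17664} = \frac{1}{-24108} = - \frac{1}{24108}$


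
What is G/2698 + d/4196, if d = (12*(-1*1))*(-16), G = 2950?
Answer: 1612027/1415101 ≈ 1.1392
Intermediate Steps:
d = 192 (d = (12*(-1))*(-16) = -12*(-16) = 192)
G/2698 + d/4196 = 2950/2698 + 192/4196 = 2950*(1/2698) + 192*(1/4196) = 1475/1349 + 48/1049 = 1612027/1415101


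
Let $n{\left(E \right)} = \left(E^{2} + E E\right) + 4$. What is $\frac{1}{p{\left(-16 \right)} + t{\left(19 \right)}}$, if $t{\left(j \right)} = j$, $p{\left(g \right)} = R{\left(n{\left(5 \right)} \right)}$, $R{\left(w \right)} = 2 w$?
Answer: $\frac{1}{127} \approx 0.007874$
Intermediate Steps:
$n{\left(E \right)} = 4 + 2 E^{2}$ ($n{\left(E \right)} = \left(E^{2} + E^{2}\right) + 4 = 2 E^{2} + 4 = 4 + 2 E^{2}$)
$p{\left(g \right)} = 108$ ($p{\left(g \right)} = 2 \left(4 + 2 \cdot 5^{2}\right) = 2 \left(4 + 2 \cdot 25\right) = 2 \left(4 + 50\right) = 2 \cdot 54 = 108$)
$\frac{1}{p{\left(-16 \right)} + t{\left(19 \right)}} = \frac{1}{108 + 19} = \frac{1}{127}$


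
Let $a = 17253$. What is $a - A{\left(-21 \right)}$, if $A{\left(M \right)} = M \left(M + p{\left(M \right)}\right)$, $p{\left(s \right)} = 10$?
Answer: $17022$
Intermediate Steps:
$A{\left(M \right)} = M \left(10 + M\right)$ ($A{\left(M \right)} = M \left(M + 10\right) = M \left(10 + M\right)$)
$a - A{\left(-21 \right)} = 17253 - - 21 \left(10 - 21\right) = 17253 - \left(-21\right) \left(-11\right) = 17253 - 231 = 17022$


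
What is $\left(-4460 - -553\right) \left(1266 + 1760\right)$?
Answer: $-11822582$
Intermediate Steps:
$\left(-4460 - -553\right) \left(1266 + 1760\right) = \left(-4460 + \left(-647 + 1200\right)\right) 3026 = \left(-4460 + 553\right) 3026 = \left(-3907\right) 3026 = -11822582$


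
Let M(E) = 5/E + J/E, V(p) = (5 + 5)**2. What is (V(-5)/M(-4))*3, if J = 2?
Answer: -1200/7 ≈ -171.43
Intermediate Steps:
V(p) = 100 (V(p) = 10**2 = 100)
M(E) = 7/E (M(E) = 5/E + 2/E = 7/E)
(V(-5)/M(-4))*3 = (100/((7/(-4))))*3 = (100/((7*(-1/4))))*3 = (100/(-7/4))*3 = (100*(-4/7))*3 = -400/7*3 = -1200/7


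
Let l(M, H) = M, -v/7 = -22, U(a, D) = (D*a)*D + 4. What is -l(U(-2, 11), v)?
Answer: 238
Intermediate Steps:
U(a, D) = 4 + a*D**2 (U(a, D) = a*D**2 + 4 = 4 + a*D**2)
v = 154 (v = -7*(-22) = 154)
-l(U(-2, 11), v) = -(4 - 2*11**2) = -(4 - 2*121) = -(4 - 242) = -1*(-238) = 238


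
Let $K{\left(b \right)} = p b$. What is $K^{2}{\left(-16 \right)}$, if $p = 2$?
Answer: $1024$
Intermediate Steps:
$K{\left(b \right)} = 2 b$
$K^{2}{\left(-16 \right)} = \left(2 \left(-16\right)\right)^{2} = \left(-32\right)^{2} = 1024$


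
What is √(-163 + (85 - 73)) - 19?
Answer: -19 + I*√151 ≈ -19.0 + 12.288*I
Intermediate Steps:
√(-163 + (85 - 73)) - 19 = √(-163 + 12) - 19 = √(-151) - 19 = I*√151 - 19 = -19 + I*√151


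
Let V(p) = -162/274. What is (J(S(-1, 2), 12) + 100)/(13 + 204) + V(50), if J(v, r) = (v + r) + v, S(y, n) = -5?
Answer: -3603/29729 ≈ -0.12119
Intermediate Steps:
J(v, r) = r + 2*v (J(v, r) = (r + v) + v = r + 2*v)
V(p) = -81/137 (V(p) = -162*1/274 = -81/137)
(J(S(-1, 2), 12) + 100)/(13 + 204) + V(50) = ((12 + 2*(-5)) + 100)/(13 + 204) - 81/137 = ((12 - 10) + 100)/217 - 81/137 = (2 + 100)*(1/217) - 81/137 = 102*(1/217) - 81/137 = 102/217 - 81/137 = -3603/29729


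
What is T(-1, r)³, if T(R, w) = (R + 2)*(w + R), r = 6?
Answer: 125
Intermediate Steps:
T(R, w) = (2 + R)*(R + w)
T(-1, r)³ = ((-1)² + 2*(-1) + 2*6 - 1*6)³ = (1 - 2 + 12 - 6)³ = 5³ = 125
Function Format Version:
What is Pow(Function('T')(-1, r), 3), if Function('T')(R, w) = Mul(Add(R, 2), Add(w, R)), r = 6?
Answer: 125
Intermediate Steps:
Function('T')(R, w) = Mul(Add(2, R), Add(R, w))
Pow(Function('T')(-1, r), 3) = Pow(Add(Pow(-1, 2), Mul(2, -1), Mul(2, 6), Mul(-1, 6)), 3) = Pow(Add(1, -2, 12, -6), 3) = Pow(5, 3) = 125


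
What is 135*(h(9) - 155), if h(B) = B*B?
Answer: -9990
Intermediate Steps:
h(B) = B²
135*(h(9) - 155) = 135*(9² - 155) = 135*(81 - 155) = 135*(-74) = -9990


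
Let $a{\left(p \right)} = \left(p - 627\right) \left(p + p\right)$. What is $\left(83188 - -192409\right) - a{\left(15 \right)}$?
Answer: $293957$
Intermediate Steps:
$a{\left(p \right)} = 2 p \left(-627 + p\right)$ ($a{\left(p \right)} = \left(-627 + p\right) 2 p = 2 p \left(-627 + p\right)$)
$\left(83188 - -192409\right) - a{\left(15 \right)} = \left(83188 - -192409\right) - 2 \cdot 15 \left(-627 + 15\right) = \left(83188 + 192409\right) - 2 \cdot 15 \left(-612\right) = 275597 - -18360 = 275597 + 18360 = 293957$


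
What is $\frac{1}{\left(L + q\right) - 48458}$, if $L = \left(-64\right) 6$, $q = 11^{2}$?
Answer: $- \frac{1}{48721} \approx -2.0525 \cdot 10^{-5}$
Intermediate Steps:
$q = 121$
$L = -384$
$\frac{1}{\left(L + q\right) - 48458} = \frac{1}{\left(-384 + 121\right) - 48458} = \frac{1}{-263 - 48458} = \frac{1}{-48721} = - \frac{1}{48721}$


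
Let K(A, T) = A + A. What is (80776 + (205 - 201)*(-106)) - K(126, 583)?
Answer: 80100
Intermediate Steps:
K(A, T) = 2*A
(80776 + (205 - 201)*(-106)) - K(126, 583) = (80776 + (205 - 201)*(-106)) - 2*126 = (80776 + 4*(-106)) - 1*252 = (80776 - 424) - 252 = 80352 - 252 = 80100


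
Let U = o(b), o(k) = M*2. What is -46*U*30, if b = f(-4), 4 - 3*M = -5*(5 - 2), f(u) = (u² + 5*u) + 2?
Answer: -17480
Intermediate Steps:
f(u) = 2 + u² + 5*u
M = 19/3 (M = 4/3 - (-5)*(5 - 2)/3 = 4/3 - (-5)*3/3 = 4/3 - ⅓*(-15) = 4/3 + 5 = 19/3 ≈ 6.3333)
b = -2 (b = 2 + (-4)² + 5*(-4) = 2 + 16 - 20 = -2)
o(k) = 38/3 (o(k) = (19/3)*2 = 38/3)
U = 38/3 ≈ 12.667
-46*U*30 = -46*38/3*30 = -1748/3*30 = -17480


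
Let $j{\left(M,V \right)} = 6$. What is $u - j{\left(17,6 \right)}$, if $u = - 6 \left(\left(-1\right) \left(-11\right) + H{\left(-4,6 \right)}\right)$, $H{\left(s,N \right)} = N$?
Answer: $-108$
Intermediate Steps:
$u = -102$ ($u = - 6 \left(\left(-1\right) \left(-11\right) + 6\right) = - 6 \left(11 + 6\right) = \left(-6\right) 17 = -102$)
$u - j{\left(17,6 \right)} = -102 - 6 = -108$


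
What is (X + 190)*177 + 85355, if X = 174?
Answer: 149783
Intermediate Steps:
(X + 190)*177 + 85355 = (174 + 190)*177 + 85355 = 364*177 + 85355 = 64428 + 85355 = 149783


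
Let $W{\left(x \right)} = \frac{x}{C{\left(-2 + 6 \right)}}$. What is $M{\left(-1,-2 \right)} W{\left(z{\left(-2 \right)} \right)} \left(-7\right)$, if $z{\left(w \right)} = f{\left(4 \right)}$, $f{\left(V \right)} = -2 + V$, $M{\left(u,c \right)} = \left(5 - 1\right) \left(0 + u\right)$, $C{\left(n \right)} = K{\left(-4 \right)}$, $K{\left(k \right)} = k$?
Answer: $-14$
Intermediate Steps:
$C{\left(n \right)} = -4$
$M{\left(u,c \right)} = 4 u$
$z{\left(w \right)} = 2$ ($z{\left(w \right)} = -2 + 4 = 2$)
$W{\left(x \right)} = - \frac{x}{4}$ ($W{\left(x \right)} = \frac{x}{-4} = x \left(- \frac{1}{4}\right) = - \frac{x}{4}$)
$M{\left(-1,-2 \right)} W{\left(z{\left(-2 \right)} \right)} \left(-7\right) = 4 \left(-1\right) \left(\left(- \frac{1}{4}\right) 2\right) \left(-7\right) = \left(-4\right) \left(- \frac{1}{2}\right) \left(-7\right) = 2 \left(-7\right) = -14$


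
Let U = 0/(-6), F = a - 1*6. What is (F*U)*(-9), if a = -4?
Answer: 0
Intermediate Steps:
F = -10 (F = -4 - 1*6 = -4 - 6 = -10)
U = 0 (U = 0*(-⅙) = 0)
(F*U)*(-9) = -10*0*(-9) = 0*(-9) = 0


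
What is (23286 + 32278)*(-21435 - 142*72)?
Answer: -1759100676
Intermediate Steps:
(23286 + 32278)*(-21435 - 142*72) = 55564*(-21435 - 10224) = 55564*(-31659) = -1759100676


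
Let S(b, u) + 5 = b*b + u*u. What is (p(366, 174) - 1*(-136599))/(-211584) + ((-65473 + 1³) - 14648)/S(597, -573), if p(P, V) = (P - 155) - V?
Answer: -27627822067/36219636768 ≈ -0.76279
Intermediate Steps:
S(b, u) = -5 + b² + u² (S(b, u) = -5 + (b*b + u*u) = -5 + (b² + u²) = -5 + b² + u²)
p(P, V) = -155 + P - V (p(P, V) = (-155 + P) - V = -155 + P - V)
(p(366, 174) - 1*(-136599))/(-211584) + ((-65473 + 1³) - 14648)/S(597, -573) = ((-155 + 366 - 1*174) - 1*(-136599))/(-211584) + ((-65473 + 1³) - 14648)/(-5 + 597² + (-573)²) = ((-155 + 366 - 174) + 136599)*(-1/211584) + ((-65473 + 1) - 14648)/(-5 + 356409 + 328329) = (37 + 136599)*(-1/211584) + (-65472 - 14648)/684733 = 136636*(-1/211584) - 80120*1/684733 = -34159/52896 - 80120/684733 = -27627822067/36219636768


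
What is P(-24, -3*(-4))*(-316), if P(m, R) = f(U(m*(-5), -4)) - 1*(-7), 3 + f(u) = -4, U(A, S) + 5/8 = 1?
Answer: 0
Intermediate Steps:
U(A, S) = 3/8 (U(A, S) = -5/8 + 1 = 3/8)
f(u) = -7 (f(u) = -3 - 4 = -7)
P(m, R) = 0 (P(m, R) = -7 - 1*(-7) = -7 + 7 = 0)
P(-24, -3*(-4))*(-316) = 0*(-316) = 0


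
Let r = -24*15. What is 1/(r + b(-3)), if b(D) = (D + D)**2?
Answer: -1/324 ≈ -0.0030864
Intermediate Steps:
r = -360
b(D) = 4*D**2 (b(D) = (2*D)**2 = 4*D**2)
1/(r + b(-3)) = 1/(-360 + 4*(-3)**2) = 1/(-360 + 4*9) = 1/(-360 + 36) = 1/(-324) = -1/324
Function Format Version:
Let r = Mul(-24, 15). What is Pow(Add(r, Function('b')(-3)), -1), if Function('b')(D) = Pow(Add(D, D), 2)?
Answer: Rational(-1, 324) ≈ -0.0030864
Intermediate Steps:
r = -360
Function('b')(D) = Mul(4, Pow(D, 2)) (Function('b')(D) = Pow(Mul(2, D), 2) = Mul(4, Pow(D, 2)))
Pow(Add(r, Function('b')(-3)), -1) = Pow(Add(-360, Mul(4, Pow(-3, 2))), -1) = Pow(Add(-360, Mul(4, 9)), -1) = Pow(Add(-360, 36), -1) = Pow(-324, -1) = Rational(-1, 324)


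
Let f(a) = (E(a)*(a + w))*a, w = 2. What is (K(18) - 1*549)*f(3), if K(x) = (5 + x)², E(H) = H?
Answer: -900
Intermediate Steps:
f(a) = a²*(2 + a) (f(a) = (a*(a + 2))*a = (a*(2 + a))*a = a²*(2 + a))
(K(18) - 1*549)*f(3) = ((5 + 18)² - 1*549)*(3²*(2 + 3)) = (23² - 549)*(9*5) = (529 - 549)*45 = -20*45 = -900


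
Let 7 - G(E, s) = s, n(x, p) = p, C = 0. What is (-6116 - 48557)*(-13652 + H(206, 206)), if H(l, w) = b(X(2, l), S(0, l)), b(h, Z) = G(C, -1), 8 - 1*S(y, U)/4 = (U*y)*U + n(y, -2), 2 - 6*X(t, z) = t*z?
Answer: 745958412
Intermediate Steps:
G(E, s) = 7 - s
X(t, z) = ⅓ - t*z/6
S(y, U) = 40 - 4*y*U² (S(y, U) = 32 - 4*((U*y)*U - 2) = 32 - 4*(y*U² - 2) = 32 - 4*(-2 + y*U²) = 32 + (8 - 4*y*U²) = 40 - 4*y*U²)
b(h, Z) = 8 (b(h, Z) = 7 - 1*(-1) = 7 + 1 = 8)
H(l, w) = 8
(-6116 - 48557)*(-13652 + H(206, 206)) = (-6116 - 48557)*(-13652 + 8) = -54673*(-13644) = 745958412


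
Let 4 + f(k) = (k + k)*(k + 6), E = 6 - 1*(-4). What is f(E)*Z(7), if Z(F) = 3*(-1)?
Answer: -948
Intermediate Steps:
E = 10 (E = 6 + 4 = 10)
f(k) = -4 + 2*k*(6 + k) (f(k) = -4 + (k + k)*(k + 6) = -4 + (2*k)*(6 + k) = -4 + 2*k*(6 + k))
Z(F) = -3
f(E)*Z(7) = (-4 + 2*10² + 12*10)*(-3) = (-4 + 2*100 + 120)*(-3) = (-4 + 200 + 120)*(-3) = 316*(-3) = -948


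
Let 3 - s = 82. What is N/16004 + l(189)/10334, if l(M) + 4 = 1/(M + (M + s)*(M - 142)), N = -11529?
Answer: -319408991007/443150007812 ≈ -0.72077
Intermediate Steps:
s = -79 (s = 3 - 1*82 = 3 - 82 = -79)
l(M) = -4 + 1/(M + (-142 + M)*(-79 + M)) (l(M) = -4 + 1/(M + (M - 79)*(M - 142)) = -4 + 1/(M + (-79 + M)*(-142 + M)) = -4 + 1/(M + (-142 + M)*(-79 + M)))
N/16004 + l(189)/10334 = -11529/16004 + ((-44871 - 4*189**2 + 880*189)/(11218 + 189**2 - 220*189))/10334 = -11529*1/16004 + ((-44871 - 4*35721 + 166320)/(11218 + 35721 - 41580))*(1/10334) = -11529/16004 + ((-44871 - 142884 + 166320)/5359)*(1/10334) = -11529/16004 + ((1/5359)*(-21435))*(1/10334) = -11529/16004 - 21435/5359*1/10334 = -11529/16004 - 21435/55379906 = -319408991007/443150007812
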